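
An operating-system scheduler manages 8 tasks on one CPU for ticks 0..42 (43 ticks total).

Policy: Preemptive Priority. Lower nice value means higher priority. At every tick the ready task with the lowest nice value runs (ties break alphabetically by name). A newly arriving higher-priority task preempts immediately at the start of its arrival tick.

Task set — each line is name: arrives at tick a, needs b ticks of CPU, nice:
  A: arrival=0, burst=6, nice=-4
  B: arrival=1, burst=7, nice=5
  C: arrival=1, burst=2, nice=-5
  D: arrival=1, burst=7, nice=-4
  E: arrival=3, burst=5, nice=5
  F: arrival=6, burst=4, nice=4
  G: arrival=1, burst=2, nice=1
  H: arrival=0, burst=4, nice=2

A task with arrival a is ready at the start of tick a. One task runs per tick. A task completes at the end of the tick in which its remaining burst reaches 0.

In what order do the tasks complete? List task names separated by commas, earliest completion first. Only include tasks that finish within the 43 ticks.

completion order = C, A, D, G, H, F, B, E

t=0: ready={A,H} → run A
t=1: ready={A,B,C,D,G,H} → run C
t=2: ready={A,B,C,D,G,H} → run C
t=3: ready={A,B,D,E,G,H} → run A
t=4: ready={A,B,D,E,G,H} → run A
t=5: ready={A,B,D,E,G,H} → run A
t=6: ready={A,B,D,E,F,G,H} → run A
t=7: ready={A,B,D,E,F,G,H} → run A
t=8: ready={B,D,E,F,G,H} → run D
t=9: ready={B,D,E,F,G,H} → run D
t=10: ready={B,D,E,F,G,H} → run D
t=11: ready={B,D,E,F,G,H} → run D
t=12: ready={B,D,E,F,G,H} → run D
t=13: ready={B,D,E,F,G,H} → run D
t=14: ready={B,D,E,F,G,H} → run D
t=15: ready={B,E,F,G,H} → run G
t=16: ready={B,E,F,G,H} → run G
t=17: ready={B,E,F,H} → run H
t=18: ready={B,E,F,H} → run H
t=19: ready={B,E,F,H} → run H
t=20: ready={B,E,F,H} → run H
t=21: ready={B,E,F} → run F
t=22: ready={B,E,F} → run F
t=23: ready={B,E,F} → run F
t=24: ready={B,E,F} → run F
t=25: ready={B,E} → run B
t=26: ready={B,E} → run B
t=27: ready={B,E} → run B
t=28: ready={B,E} → run B
t=29: ready={B,E} → run B
t=30: ready={B,E} → run B
t=31: ready={B,E} → run B
t=32: ready={E} → run E
t=33: ready={E} → run E
t=34: ready={E} → run E
t=35: ready={E} → run E
t=36: ready={E} → run E
t=37: (idle)
t=38: (idle)
t=39: (idle)
t=40: (idle)
t=41: (idle)
t=42: (idle)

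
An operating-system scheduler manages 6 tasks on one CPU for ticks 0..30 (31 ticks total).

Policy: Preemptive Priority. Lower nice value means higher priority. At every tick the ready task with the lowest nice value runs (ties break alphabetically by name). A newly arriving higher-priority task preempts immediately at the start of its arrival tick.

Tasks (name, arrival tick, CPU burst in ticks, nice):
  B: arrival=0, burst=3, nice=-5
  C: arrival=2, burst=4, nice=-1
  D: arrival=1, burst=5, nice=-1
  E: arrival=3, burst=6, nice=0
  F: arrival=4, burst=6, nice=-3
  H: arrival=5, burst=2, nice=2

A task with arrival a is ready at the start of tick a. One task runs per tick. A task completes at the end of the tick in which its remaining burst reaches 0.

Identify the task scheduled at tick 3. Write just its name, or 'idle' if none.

t=0: ready={B} → run B
t=1: ready={B,D} → run B
t=2: ready={B,C,D} → run B
t=3: ready={C,D,E} → run C
t=4: ready={C,D,E,F} → run F
t=5: ready={C,D,E,F,H} → run F
t=6: ready={C,D,E,F,H} → run F
t=7: ready={C,D,E,F,H} → run F
t=8: ready={C,D,E,F,H} → run F
t=9: ready={C,D,E,F,H} → run F
t=10: ready={C,D,E,H} → run C
t=11: ready={C,D,E,H} → run C
t=12: ready={C,D,E,H} → run C
t=13: ready={D,E,H} → run D
t=14: ready={D,E,H} → run D
t=15: ready={D,E,H} → run D
t=16: ready={D,E,H} → run D
t=17: ready={D,E,H} → run D
t=18: ready={E,H} → run E
t=19: ready={E,H} → run E
t=20: ready={E,H} → run E
t=21: ready={E,H} → run E
t=22: ready={E,H} → run E
t=23: ready={E,H} → run E
t=24: ready={H} → run H
t=25: ready={H} → run H
t=26: (idle)
t=27: (idle)
t=28: (idle)
t=29: (idle)
t=30: (idle)

running at tick 3 = C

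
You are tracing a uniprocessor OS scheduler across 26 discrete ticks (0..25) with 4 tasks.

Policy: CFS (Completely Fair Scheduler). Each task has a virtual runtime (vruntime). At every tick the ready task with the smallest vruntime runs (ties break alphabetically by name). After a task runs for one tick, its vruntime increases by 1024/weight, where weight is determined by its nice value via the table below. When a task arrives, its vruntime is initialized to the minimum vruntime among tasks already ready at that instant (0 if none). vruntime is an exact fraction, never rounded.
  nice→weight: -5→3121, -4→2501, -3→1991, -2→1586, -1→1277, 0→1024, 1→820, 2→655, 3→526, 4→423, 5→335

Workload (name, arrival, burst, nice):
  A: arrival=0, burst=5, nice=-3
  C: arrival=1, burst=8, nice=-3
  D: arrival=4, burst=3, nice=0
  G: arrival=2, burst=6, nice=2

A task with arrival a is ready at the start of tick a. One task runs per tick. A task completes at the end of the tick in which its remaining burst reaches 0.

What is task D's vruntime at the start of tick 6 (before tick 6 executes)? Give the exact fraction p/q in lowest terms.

vruntime(D, start of tick 6) = 2048/1991

t=0: vr[A=0] → run A
t=1: vr[A=1024/1991 C=1024/1991] → run A
t=2: vr[A=2048/1991 C=1024/1991 G=1024/1991] → run C
t=3: vr[A=2048/1991 C=2048/1991 G=1024/1991] → run G
t=4: vr[A=2048/1991 C=2048/1991 D=2048/1991 G=2709504/1304105] → run A
t=5: vr[A=3072/1991 C=2048/1991 D=2048/1991 G=2709504/1304105] → run C
t=6: vr[A=3072/1991 C=3072/1991 D=2048/1991 G=2709504/1304105] → run D
t=7: vr[A=3072/1991 C=3072/1991 D=4039/1991 G=2709504/1304105] → run A
t=8: vr[A=4096/1991 C=3072/1991 D=4039/1991 G=2709504/1304105] → run C
t=9: vr[A=4096/1991 C=4096/1991 D=4039/1991 G=2709504/1304105] → run D
t=10: vr[A=4096/1991 C=4096/1991 D=6030/1991 G=2709504/1304105] → run A
t=11: vr[C=4096/1991 D=6030/1991 G=2709504/1304105] → run C
t=12: vr[C=5120/1991 D=6030/1991 G=2709504/1304105] → run G
t=13: vr[C=5120/1991 D=6030/1991 G=4748288/1304105] → run C
t=14: vr[C=6144/1991 D=6030/1991 G=4748288/1304105] → run D
t=15: vr[C=6144/1991 G=4748288/1304105] → run C
t=16: vr[C=7168/1991 G=4748288/1304105] → run C
t=17: vr[C=8192/1991 G=4748288/1304105] → run G
t=18: vr[C=8192/1991 G=6787072/1304105] → run C
t=19: vr[G=6787072/1304105] → run G
t=20: vr[G=8825856/1304105] → run G
t=21: vr[G=2172928/260821] → run G
t=22: (idle)
t=23: (idle)
t=24: (idle)
t=25: (idle)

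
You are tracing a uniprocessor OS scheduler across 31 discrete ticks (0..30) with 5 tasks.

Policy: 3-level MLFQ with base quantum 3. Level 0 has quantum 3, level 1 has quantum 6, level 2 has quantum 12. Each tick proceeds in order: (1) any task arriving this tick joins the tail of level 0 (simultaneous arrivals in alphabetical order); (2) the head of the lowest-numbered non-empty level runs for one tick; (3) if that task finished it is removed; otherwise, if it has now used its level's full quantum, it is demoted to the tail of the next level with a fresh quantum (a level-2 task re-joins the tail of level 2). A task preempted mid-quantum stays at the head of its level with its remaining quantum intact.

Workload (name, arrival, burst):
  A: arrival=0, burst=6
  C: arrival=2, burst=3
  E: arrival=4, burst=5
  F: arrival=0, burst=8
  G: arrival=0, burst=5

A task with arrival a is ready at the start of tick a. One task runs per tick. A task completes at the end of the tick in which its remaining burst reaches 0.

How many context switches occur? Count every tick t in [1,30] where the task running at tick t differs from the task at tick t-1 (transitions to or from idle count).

context switches = 9

t=0: L0/L1/L2 = AFG/-/- → run A
t=1: L0/L1/L2 = AFG/-/- → run A
t=2: L0/L1/L2 = AFGC/-/- → run A
t=3: L0/L1/L2 = FGC/A/- → run F
t=4: L0/L1/L2 = FGCE/A/- → run F
t=5: L0/L1/L2 = FGCE/A/- → run F
t=6: L0/L1/L2 = GCE/AF/- → run G
t=7: L0/L1/L2 = GCE/AF/- → run G
t=8: L0/L1/L2 = GCE/AF/- → run G
t=9: L0/L1/L2 = CE/AFG/- → run C
t=10: L0/L1/L2 = CE/AFG/- → run C
t=11: L0/L1/L2 = CE/AFG/- → run C
t=12: L0/L1/L2 = E/AFG/- → run E
t=13: L0/L1/L2 = E/AFG/- → run E
t=14: L0/L1/L2 = E/AFG/- → run E
t=15: L0/L1/L2 = -/AFGE/- → run A
t=16: L0/L1/L2 = -/AFGE/- → run A
t=17: L0/L1/L2 = -/AFGE/- → run A
t=18: L0/L1/L2 = -/FGE/- → run F
t=19: L0/L1/L2 = -/FGE/- → run F
t=20: L0/L1/L2 = -/FGE/- → run F
t=21: L0/L1/L2 = -/FGE/- → run F
t=22: L0/L1/L2 = -/FGE/- → run F
t=23: L0/L1/L2 = -/GE/- → run G
t=24: L0/L1/L2 = -/GE/- → run G
t=25: L0/L1/L2 = -/E/- → run E
t=26: L0/L1/L2 = -/E/- → run E
t=27: (idle)
t=28: (idle)
t=29: (idle)
t=30: (idle)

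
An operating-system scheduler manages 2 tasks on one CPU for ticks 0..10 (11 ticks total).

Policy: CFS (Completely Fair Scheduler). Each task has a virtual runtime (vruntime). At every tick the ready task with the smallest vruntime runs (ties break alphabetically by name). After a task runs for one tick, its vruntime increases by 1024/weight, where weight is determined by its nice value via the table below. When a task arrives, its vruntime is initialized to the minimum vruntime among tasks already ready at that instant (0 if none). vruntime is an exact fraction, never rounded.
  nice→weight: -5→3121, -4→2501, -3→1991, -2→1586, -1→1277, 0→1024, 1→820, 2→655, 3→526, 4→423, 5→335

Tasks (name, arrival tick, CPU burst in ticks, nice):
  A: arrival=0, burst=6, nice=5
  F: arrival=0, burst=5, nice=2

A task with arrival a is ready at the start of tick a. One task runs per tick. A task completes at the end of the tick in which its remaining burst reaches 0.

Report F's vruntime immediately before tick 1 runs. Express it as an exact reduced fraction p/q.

t=0: vr[A=0 F=0] → run A
t=1: vr[A=1024/335 F=0] → run F
t=2: vr[A=1024/335 F=1024/655] → run F
t=3: vr[A=1024/335 F=2048/655] → run A
t=4: vr[A=2048/335 F=2048/655] → run F
t=5: vr[A=2048/335 F=3072/655] → run F
t=6: vr[A=2048/335 F=4096/655] → run A
t=7: vr[A=3072/335 F=4096/655] → run F
t=8: vr[A=3072/335] → run A
t=9: vr[A=4096/335] → run A
t=10: vr[A=1024/67] → run A

vruntime(F, start of tick 1) = 0/1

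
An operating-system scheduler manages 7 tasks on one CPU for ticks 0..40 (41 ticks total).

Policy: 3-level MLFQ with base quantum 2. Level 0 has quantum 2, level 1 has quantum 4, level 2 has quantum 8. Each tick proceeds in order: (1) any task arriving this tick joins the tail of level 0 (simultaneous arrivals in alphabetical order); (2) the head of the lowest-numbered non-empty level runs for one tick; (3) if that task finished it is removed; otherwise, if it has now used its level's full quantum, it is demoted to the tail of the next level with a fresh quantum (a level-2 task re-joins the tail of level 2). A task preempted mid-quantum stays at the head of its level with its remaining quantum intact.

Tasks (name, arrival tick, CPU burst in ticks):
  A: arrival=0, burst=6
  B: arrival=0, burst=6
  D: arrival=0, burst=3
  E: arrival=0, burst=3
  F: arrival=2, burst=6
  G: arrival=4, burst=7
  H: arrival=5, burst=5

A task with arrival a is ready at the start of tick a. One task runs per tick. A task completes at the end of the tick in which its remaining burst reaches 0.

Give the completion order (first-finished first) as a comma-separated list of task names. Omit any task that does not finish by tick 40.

completion order = A, B, D, E, F, H, G

t=0: L0/L1/L2 = ABDE/-/- → run A
t=1: L0/L1/L2 = ABDE/-/- → run A
t=2: L0/L1/L2 = BDEF/A/- → run B
t=3: L0/L1/L2 = BDEF/A/- → run B
t=4: L0/L1/L2 = DEFG/AB/- → run D
t=5: L0/L1/L2 = DEFGH/AB/- → run D
t=6: L0/L1/L2 = EFGH/ABD/- → run E
t=7: L0/L1/L2 = EFGH/ABD/- → run E
t=8: L0/L1/L2 = FGH/ABDE/- → run F
t=9: L0/L1/L2 = FGH/ABDE/- → run F
t=10: L0/L1/L2 = GH/ABDEF/- → run G
t=11: L0/L1/L2 = GH/ABDEF/- → run G
t=12: L0/L1/L2 = H/ABDEFG/- → run H
t=13: L0/L1/L2 = H/ABDEFG/- → run H
t=14: L0/L1/L2 = -/ABDEFGH/- → run A
t=15: L0/L1/L2 = -/ABDEFGH/- → run A
t=16: L0/L1/L2 = -/ABDEFGH/- → run A
t=17: L0/L1/L2 = -/ABDEFGH/- → run A
t=18: L0/L1/L2 = -/BDEFGH/- → run B
t=19: L0/L1/L2 = -/BDEFGH/- → run B
t=20: L0/L1/L2 = -/BDEFGH/- → run B
t=21: L0/L1/L2 = -/BDEFGH/- → run B
t=22: L0/L1/L2 = -/DEFGH/- → run D
t=23: L0/L1/L2 = -/EFGH/- → run E
t=24: L0/L1/L2 = -/FGH/- → run F
t=25: L0/L1/L2 = -/FGH/- → run F
t=26: L0/L1/L2 = -/FGH/- → run F
t=27: L0/L1/L2 = -/FGH/- → run F
t=28: L0/L1/L2 = -/GH/- → run G
t=29: L0/L1/L2 = -/GH/- → run G
t=30: L0/L1/L2 = -/GH/- → run G
t=31: L0/L1/L2 = -/GH/- → run G
t=32: L0/L1/L2 = -/H/G → run H
t=33: L0/L1/L2 = -/H/G → run H
t=34: L0/L1/L2 = -/H/G → run H
t=35: L0/L1/L2 = -/-/G → run G
t=36: (idle)
t=37: (idle)
t=38: (idle)
t=39: (idle)
t=40: (idle)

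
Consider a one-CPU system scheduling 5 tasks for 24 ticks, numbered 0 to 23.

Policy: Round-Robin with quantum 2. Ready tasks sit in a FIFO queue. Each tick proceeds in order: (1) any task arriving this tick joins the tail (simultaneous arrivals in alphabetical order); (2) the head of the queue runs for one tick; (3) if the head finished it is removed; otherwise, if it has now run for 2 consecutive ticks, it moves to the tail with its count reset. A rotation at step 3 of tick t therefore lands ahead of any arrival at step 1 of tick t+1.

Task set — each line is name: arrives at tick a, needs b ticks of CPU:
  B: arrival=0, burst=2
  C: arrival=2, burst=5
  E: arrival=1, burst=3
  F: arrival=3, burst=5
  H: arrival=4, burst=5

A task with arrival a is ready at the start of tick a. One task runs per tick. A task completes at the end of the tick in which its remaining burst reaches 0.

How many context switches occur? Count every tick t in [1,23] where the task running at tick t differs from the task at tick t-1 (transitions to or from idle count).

context switches = 12

t=0: queue=[B] q_used=0 → run B
t=1: queue=[B,E] q_used=1 → run B
t=2: queue=[E,C] q_used=0 → run E
t=3: queue=[E,C,F] q_used=1 → run E
t=4: queue=[C,F,E,H] q_used=0 → run C
t=5: queue=[C,F,E,H] q_used=1 → run C
t=6: queue=[F,E,H,C] q_used=0 → run F
t=7: queue=[F,E,H,C] q_used=1 → run F
t=8: queue=[E,H,C,F] q_used=0 → run E
t=9: queue=[H,C,F] q_used=0 → run H
t=10: queue=[H,C,F] q_used=1 → run H
t=11: queue=[C,F,H] q_used=0 → run C
t=12: queue=[C,F,H] q_used=1 → run C
t=13: queue=[F,H,C] q_used=0 → run F
t=14: queue=[F,H,C] q_used=1 → run F
t=15: queue=[H,C,F] q_used=0 → run H
t=16: queue=[H,C,F] q_used=1 → run H
t=17: queue=[C,F,H] q_used=0 → run C
t=18: queue=[F,H] q_used=0 → run F
t=19: queue=[H] q_used=0 → run H
t=20: (idle)
t=21: (idle)
t=22: (idle)
t=23: (idle)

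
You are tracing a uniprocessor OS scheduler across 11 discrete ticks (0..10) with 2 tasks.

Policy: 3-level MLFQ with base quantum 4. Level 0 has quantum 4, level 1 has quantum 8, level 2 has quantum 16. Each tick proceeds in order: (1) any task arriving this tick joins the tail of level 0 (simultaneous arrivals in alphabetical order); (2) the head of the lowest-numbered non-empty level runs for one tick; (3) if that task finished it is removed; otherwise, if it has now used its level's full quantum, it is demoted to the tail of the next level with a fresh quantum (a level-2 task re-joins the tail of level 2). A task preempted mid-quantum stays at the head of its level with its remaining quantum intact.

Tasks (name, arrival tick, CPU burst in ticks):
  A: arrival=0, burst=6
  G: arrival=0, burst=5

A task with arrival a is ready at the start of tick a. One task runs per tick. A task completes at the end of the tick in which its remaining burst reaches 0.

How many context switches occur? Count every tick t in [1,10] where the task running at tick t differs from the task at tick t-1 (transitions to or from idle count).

context switches = 3

t=0: L0/L1/L2 = AG/-/- → run A
t=1: L0/L1/L2 = AG/-/- → run A
t=2: L0/L1/L2 = AG/-/- → run A
t=3: L0/L1/L2 = AG/-/- → run A
t=4: L0/L1/L2 = G/A/- → run G
t=5: L0/L1/L2 = G/A/- → run G
t=6: L0/L1/L2 = G/A/- → run G
t=7: L0/L1/L2 = G/A/- → run G
t=8: L0/L1/L2 = -/AG/- → run A
t=9: L0/L1/L2 = -/AG/- → run A
t=10: L0/L1/L2 = -/G/- → run G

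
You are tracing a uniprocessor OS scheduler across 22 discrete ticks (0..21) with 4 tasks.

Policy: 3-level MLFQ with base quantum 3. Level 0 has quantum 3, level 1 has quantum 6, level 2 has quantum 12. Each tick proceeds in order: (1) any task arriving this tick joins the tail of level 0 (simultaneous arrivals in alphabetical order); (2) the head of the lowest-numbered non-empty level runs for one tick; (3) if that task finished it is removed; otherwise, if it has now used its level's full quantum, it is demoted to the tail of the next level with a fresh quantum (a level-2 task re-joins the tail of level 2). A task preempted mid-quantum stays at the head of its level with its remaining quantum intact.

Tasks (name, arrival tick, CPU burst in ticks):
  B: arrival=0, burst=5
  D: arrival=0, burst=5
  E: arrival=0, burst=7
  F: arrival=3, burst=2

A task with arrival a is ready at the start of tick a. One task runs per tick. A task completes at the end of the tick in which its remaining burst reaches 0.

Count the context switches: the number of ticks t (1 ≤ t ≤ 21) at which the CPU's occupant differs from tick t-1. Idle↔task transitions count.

context switches = 7

t=0: L0/L1/L2 = BDE/-/- → run B
t=1: L0/L1/L2 = BDE/-/- → run B
t=2: L0/L1/L2 = BDE/-/- → run B
t=3: L0/L1/L2 = DEF/B/- → run D
t=4: L0/L1/L2 = DEF/B/- → run D
t=5: L0/L1/L2 = DEF/B/- → run D
t=6: L0/L1/L2 = EF/BD/- → run E
t=7: L0/L1/L2 = EF/BD/- → run E
t=8: L0/L1/L2 = EF/BD/- → run E
t=9: L0/L1/L2 = F/BDE/- → run F
t=10: L0/L1/L2 = F/BDE/- → run F
t=11: L0/L1/L2 = -/BDE/- → run B
t=12: L0/L1/L2 = -/BDE/- → run B
t=13: L0/L1/L2 = -/DE/- → run D
t=14: L0/L1/L2 = -/DE/- → run D
t=15: L0/L1/L2 = -/E/- → run E
t=16: L0/L1/L2 = -/E/- → run E
t=17: L0/L1/L2 = -/E/- → run E
t=18: L0/L1/L2 = -/E/- → run E
t=19: (idle)
t=20: (idle)
t=21: (idle)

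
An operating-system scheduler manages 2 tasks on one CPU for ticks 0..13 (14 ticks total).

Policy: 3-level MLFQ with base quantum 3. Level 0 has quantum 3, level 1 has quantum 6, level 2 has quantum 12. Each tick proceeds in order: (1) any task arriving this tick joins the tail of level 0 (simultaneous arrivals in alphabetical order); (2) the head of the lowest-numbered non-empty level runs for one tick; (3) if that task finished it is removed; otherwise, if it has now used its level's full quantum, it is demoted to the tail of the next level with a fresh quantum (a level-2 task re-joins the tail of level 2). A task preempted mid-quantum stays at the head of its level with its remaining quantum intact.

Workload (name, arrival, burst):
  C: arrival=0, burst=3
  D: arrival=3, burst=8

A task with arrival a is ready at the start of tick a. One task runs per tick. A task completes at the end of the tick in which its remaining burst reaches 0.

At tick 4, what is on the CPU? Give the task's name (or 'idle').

running at tick 4 = D

t=0: L0/L1/L2 = C/-/- → run C
t=1: L0/L1/L2 = C/-/- → run C
t=2: L0/L1/L2 = C/-/- → run C
t=3: L0/L1/L2 = D/-/- → run D
t=4: L0/L1/L2 = D/-/- → run D
t=5: L0/L1/L2 = D/-/- → run D
t=6: L0/L1/L2 = -/D/- → run D
t=7: L0/L1/L2 = -/D/- → run D
t=8: L0/L1/L2 = -/D/- → run D
t=9: L0/L1/L2 = -/D/- → run D
t=10: L0/L1/L2 = -/D/- → run D
t=11: (idle)
t=12: (idle)
t=13: (idle)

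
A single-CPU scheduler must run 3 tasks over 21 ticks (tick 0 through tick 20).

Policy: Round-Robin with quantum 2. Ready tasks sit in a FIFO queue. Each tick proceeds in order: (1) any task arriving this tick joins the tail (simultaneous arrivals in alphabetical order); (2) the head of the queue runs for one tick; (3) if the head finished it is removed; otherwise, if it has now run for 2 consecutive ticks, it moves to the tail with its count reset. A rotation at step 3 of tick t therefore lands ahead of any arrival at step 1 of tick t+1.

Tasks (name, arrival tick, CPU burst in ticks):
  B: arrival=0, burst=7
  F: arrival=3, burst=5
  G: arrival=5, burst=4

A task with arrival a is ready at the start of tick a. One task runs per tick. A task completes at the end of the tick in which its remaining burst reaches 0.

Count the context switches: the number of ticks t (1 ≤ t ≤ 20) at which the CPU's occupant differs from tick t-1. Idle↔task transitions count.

context switches = 8

t=0: queue=[B] q_used=0 → run B
t=1: queue=[B] q_used=1 → run B
t=2: queue=[B] q_used=0 → run B
t=3: queue=[B,F] q_used=1 → run B
t=4: queue=[F,B] q_used=0 → run F
t=5: queue=[F,B,G] q_used=1 → run F
t=6: queue=[B,G,F] q_used=0 → run B
t=7: queue=[B,G,F] q_used=1 → run B
t=8: queue=[G,F,B] q_used=0 → run G
t=9: queue=[G,F,B] q_used=1 → run G
t=10: queue=[F,B,G] q_used=0 → run F
t=11: queue=[F,B,G] q_used=1 → run F
t=12: queue=[B,G,F] q_used=0 → run B
t=13: queue=[G,F] q_used=0 → run G
t=14: queue=[G,F] q_used=1 → run G
t=15: queue=[F] q_used=0 → run F
t=16: (idle)
t=17: (idle)
t=18: (idle)
t=19: (idle)
t=20: (idle)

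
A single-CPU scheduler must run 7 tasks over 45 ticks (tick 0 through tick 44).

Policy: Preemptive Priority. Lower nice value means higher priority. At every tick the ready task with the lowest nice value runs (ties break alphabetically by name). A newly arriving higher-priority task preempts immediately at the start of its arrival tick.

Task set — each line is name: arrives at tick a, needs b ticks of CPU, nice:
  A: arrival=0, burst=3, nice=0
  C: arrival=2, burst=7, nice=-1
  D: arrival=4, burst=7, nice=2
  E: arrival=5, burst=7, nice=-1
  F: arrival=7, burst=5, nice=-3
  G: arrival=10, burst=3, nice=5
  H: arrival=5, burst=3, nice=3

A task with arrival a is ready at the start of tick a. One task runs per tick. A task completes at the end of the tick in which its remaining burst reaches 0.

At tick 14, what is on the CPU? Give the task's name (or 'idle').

t=0: ready={A} → run A
t=1: ready={A} → run A
t=2: ready={A,C} → run C
t=3: ready={A,C} → run C
t=4: ready={A,C,D} → run C
t=5: ready={A,C,D,E,H} → run C
t=6: ready={A,C,D,E,H} → run C
t=7: ready={A,C,D,E,F,H} → run F
t=8: ready={A,C,D,E,F,H} → run F
t=9: ready={A,C,D,E,F,H} → run F
t=10: ready={A,C,D,E,F,G,H} → run F
t=11: ready={A,C,D,E,F,G,H} → run F
t=12: ready={A,C,D,E,G,H} → run C
t=13: ready={A,C,D,E,G,H} → run C
t=14: ready={A,D,E,G,H} → run E
t=15: ready={A,D,E,G,H} → run E
t=16: ready={A,D,E,G,H} → run E
t=17: ready={A,D,E,G,H} → run E
t=18: ready={A,D,E,G,H} → run E
t=19: ready={A,D,E,G,H} → run E
t=20: ready={A,D,E,G,H} → run E
t=21: ready={A,D,G,H} → run A
t=22: ready={D,G,H} → run D
t=23: ready={D,G,H} → run D
t=24: ready={D,G,H} → run D
t=25: ready={D,G,H} → run D
t=26: ready={D,G,H} → run D
t=27: ready={D,G,H} → run D
t=28: ready={D,G,H} → run D
t=29: ready={G,H} → run H
t=30: ready={G,H} → run H
t=31: ready={G,H} → run H
t=32: ready={G} → run G
t=33: ready={G} → run G
t=34: ready={G} → run G
t=35: (idle)
t=36: (idle)
t=37: (idle)
t=38: (idle)
t=39: (idle)
t=40: (idle)
t=41: (idle)
t=42: (idle)
t=43: (idle)
t=44: (idle)

running at tick 14 = E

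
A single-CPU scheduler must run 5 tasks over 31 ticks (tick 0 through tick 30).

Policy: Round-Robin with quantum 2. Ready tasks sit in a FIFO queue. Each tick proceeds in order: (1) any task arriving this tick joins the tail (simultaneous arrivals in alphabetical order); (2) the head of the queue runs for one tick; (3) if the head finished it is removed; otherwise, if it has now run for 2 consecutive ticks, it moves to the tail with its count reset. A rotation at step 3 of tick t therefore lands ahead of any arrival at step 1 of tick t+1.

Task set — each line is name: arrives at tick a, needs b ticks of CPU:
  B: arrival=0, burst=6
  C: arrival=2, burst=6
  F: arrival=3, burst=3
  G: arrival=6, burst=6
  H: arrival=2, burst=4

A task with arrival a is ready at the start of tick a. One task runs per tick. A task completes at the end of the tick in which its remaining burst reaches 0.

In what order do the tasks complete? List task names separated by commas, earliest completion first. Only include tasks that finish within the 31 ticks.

t=0: queue=[B] q_used=0 → run B
t=1: queue=[B] q_used=1 → run B
t=2: queue=[B,C,H] q_used=0 → run B
t=3: queue=[B,C,H,F] q_used=1 → run B
t=4: queue=[C,H,F,B] q_used=0 → run C
t=5: queue=[C,H,F,B] q_used=1 → run C
t=6: queue=[H,F,B,C,G] q_used=0 → run H
t=7: queue=[H,F,B,C,G] q_used=1 → run H
t=8: queue=[F,B,C,G,H] q_used=0 → run F
t=9: queue=[F,B,C,G,H] q_used=1 → run F
t=10: queue=[B,C,G,H,F] q_used=0 → run B
t=11: queue=[B,C,G,H,F] q_used=1 → run B
t=12: queue=[C,G,H,F] q_used=0 → run C
t=13: queue=[C,G,H,F] q_used=1 → run C
t=14: queue=[G,H,F,C] q_used=0 → run G
t=15: queue=[G,H,F,C] q_used=1 → run G
t=16: queue=[H,F,C,G] q_used=0 → run H
t=17: queue=[H,F,C,G] q_used=1 → run H
t=18: queue=[F,C,G] q_used=0 → run F
t=19: queue=[C,G] q_used=0 → run C
t=20: queue=[C,G] q_used=1 → run C
t=21: queue=[G] q_used=0 → run G
t=22: queue=[G] q_used=1 → run G
t=23: queue=[G] q_used=0 → run G
t=24: queue=[G] q_used=1 → run G
t=25: (idle)
t=26: (idle)
t=27: (idle)
t=28: (idle)
t=29: (idle)
t=30: (idle)

completion order = B, H, F, C, G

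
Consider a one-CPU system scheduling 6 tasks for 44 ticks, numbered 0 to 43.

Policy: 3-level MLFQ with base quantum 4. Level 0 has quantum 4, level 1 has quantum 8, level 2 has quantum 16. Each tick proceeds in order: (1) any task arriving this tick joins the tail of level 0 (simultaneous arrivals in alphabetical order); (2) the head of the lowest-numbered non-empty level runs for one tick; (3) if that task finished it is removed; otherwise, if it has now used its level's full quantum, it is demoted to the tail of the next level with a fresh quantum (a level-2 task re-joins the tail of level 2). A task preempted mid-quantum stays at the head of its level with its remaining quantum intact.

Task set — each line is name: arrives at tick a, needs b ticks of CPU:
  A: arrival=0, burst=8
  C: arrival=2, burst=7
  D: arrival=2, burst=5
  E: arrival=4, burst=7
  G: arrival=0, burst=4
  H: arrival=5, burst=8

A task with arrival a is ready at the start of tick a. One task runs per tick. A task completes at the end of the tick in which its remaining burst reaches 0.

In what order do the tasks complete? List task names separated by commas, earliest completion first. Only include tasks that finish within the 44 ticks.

completion order = G, A, C, D, E, H

t=0: L0/L1/L2 = AG/-/- → run A
t=1: L0/L1/L2 = AG/-/- → run A
t=2: L0/L1/L2 = AGCD/-/- → run A
t=3: L0/L1/L2 = AGCD/-/- → run A
t=4: L0/L1/L2 = GCDE/A/- → run G
t=5: L0/L1/L2 = GCDEH/A/- → run G
t=6: L0/L1/L2 = GCDEH/A/- → run G
t=7: L0/L1/L2 = GCDEH/A/- → run G
t=8: L0/L1/L2 = CDEH/A/- → run C
t=9: L0/L1/L2 = CDEH/A/- → run C
t=10: L0/L1/L2 = CDEH/A/- → run C
t=11: L0/L1/L2 = CDEH/A/- → run C
t=12: L0/L1/L2 = DEH/AC/- → run D
t=13: L0/L1/L2 = DEH/AC/- → run D
t=14: L0/L1/L2 = DEH/AC/- → run D
t=15: L0/L1/L2 = DEH/AC/- → run D
t=16: L0/L1/L2 = EH/ACD/- → run E
t=17: L0/L1/L2 = EH/ACD/- → run E
t=18: L0/L1/L2 = EH/ACD/- → run E
t=19: L0/L1/L2 = EH/ACD/- → run E
t=20: L0/L1/L2 = H/ACDE/- → run H
t=21: L0/L1/L2 = H/ACDE/- → run H
t=22: L0/L1/L2 = H/ACDE/- → run H
t=23: L0/L1/L2 = H/ACDE/- → run H
t=24: L0/L1/L2 = -/ACDEH/- → run A
t=25: L0/L1/L2 = -/ACDEH/- → run A
t=26: L0/L1/L2 = -/ACDEH/- → run A
t=27: L0/L1/L2 = -/ACDEH/- → run A
t=28: L0/L1/L2 = -/CDEH/- → run C
t=29: L0/L1/L2 = -/CDEH/- → run C
t=30: L0/L1/L2 = -/CDEH/- → run C
t=31: L0/L1/L2 = -/DEH/- → run D
t=32: L0/L1/L2 = -/EH/- → run E
t=33: L0/L1/L2 = -/EH/- → run E
t=34: L0/L1/L2 = -/EH/- → run E
t=35: L0/L1/L2 = -/H/- → run H
t=36: L0/L1/L2 = -/H/- → run H
t=37: L0/L1/L2 = -/H/- → run H
t=38: L0/L1/L2 = -/H/- → run H
t=39: (idle)
t=40: (idle)
t=41: (idle)
t=42: (idle)
t=43: (idle)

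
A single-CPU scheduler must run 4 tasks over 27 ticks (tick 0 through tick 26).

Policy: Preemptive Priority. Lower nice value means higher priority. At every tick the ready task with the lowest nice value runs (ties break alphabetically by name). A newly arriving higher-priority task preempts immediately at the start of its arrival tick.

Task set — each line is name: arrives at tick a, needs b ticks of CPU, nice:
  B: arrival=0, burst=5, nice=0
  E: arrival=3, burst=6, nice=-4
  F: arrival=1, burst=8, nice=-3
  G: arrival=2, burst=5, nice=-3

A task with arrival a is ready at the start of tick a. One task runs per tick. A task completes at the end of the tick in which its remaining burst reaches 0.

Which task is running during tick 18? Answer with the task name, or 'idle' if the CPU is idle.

running at tick 18 = G

t=0: ready={B} → run B
t=1: ready={B,F} → run F
t=2: ready={B,F,G} → run F
t=3: ready={B,E,F,G} → run E
t=4: ready={B,E,F,G} → run E
t=5: ready={B,E,F,G} → run E
t=6: ready={B,E,F,G} → run E
t=7: ready={B,E,F,G} → run E
t=8: ready={B,E,F,G} → run E
t=9: ready={B,F,G} → run F
t=10: ready={B,F,G} → run F
t=11: ready={B,F,G} → run F
t=12: ready={B,F,G} → run F
t=13: ready={B,F,G} → run F
t=14: ready={B,F,G} → run F
t=15: ready={B,G} → run G
t=16: ready={B,G} → run G
t=17: ready={B,G} → run G
t=18: ready={B,G} → run G
t=19: ready={B,G} → run G
t=20: ready={B} → run B
t=21: ready={B} → run B
t=22: ready={B} → run B
t=23: ready={B} → run B
t=24: (idle)
t=25: (idle)
t=26: (idle)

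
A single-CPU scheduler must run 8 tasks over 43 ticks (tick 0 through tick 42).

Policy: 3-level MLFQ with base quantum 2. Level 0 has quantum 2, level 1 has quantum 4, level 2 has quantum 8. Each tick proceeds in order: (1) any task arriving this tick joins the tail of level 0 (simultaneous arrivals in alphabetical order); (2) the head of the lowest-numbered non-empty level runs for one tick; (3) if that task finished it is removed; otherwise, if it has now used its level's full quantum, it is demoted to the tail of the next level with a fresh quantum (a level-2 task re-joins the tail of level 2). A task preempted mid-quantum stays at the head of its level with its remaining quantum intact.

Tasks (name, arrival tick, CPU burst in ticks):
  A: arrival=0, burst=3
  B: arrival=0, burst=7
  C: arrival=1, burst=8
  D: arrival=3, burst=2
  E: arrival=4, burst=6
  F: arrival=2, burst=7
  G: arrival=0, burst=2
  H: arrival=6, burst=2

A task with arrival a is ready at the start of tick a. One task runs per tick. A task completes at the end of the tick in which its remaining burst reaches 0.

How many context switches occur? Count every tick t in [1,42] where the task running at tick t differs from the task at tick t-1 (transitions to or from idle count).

t=0: L0/L1/L2 = ABG/-/- → run A
t=1: L0/L1/L2 = ABGC/-/- → run A
t=2: L0/L1/L2 = BGCF/A/- → run B
t=3: L0/L1/L2 = BGCFD/A/- → run B
t=4: L0/L1/L2 = GCFDE/AB/- → run G
t=5: L0/L1/L2 = GCFDE/AB/- → run G
t=6: L0/L1/L2 = CFDEH/AB/- → run C
t=7: L0/L1/L2 = CFDEH/AB/- → run C
t=8: L0/L1/L2 = FDEH/ABC/- → run F
t=9: L0/L1/L2 = FDEH/ABC/- → run F
t=10: L0/L1/L2 = DEH/ABCF/- → run D
t=11: L0/L1/L2 = DEH/ABCF/- → run D
t=12: L0/L1/L2 = EH/ABCF/- → run E
t=13: L0/L1/L2 = EH/ABCF/- → run E
t=14: L0/L1/L2 = H/ABCFE/- → run H
t=15: L0/L1/L2 = H/ABCFE/- → run H
t=16: L0/L1/L2 = -/ABCFE/- → run A
t=17: L0/L1/L2 = -/BCFE/- → run B
t=18: L0/L1/L2 = -/BCFE/- → run B
t=19: L0/L1/L2 = -/BCFE/- → run B
t=20: L0/L1/L2 = -/BCFE/- → run B
t=21: L0/L1/L2 = -/CFE/B → run C
t=22: L0/L1/L2 = -/CFE/B → run C
t=23: L0/L1/L2 = -/CFE/B → run C
t=24: L0/L1/L2 = -/CFE/B → run C
t=25: L0/L1/L2 = -/FE/BC → run F
t=26: L0/L1/L2 = -/FE/BC → run F
t=27: L0/L1/L2 = -/FE/BC → run F
t=28: L0/L1/L2 = -/FE/BC → run F
t=29: L0/L1/L2 = -/E/BCF → run E
t=30: L0/L1/L2 = -/E/BCF → run E
t=31: L0/L1/L2 = -/E/BCF → run E
t=32: L0/L1/L2 = -/E/BCF → run E
t=33: L0/L1/L2 = -/-/BCF → run B
t=34: L0/L1/L2 = -/-/CF → run C
t=35: L0/L1/L2 = -/-/CF → run C
t=36: L0/L1/L2 = -/-/F → run F
t=37: (idle)
t=38: (idle)
t=39: (idle)
t=40: (idle)
t=41: (idle)
t=42: (idle)

context switches = 16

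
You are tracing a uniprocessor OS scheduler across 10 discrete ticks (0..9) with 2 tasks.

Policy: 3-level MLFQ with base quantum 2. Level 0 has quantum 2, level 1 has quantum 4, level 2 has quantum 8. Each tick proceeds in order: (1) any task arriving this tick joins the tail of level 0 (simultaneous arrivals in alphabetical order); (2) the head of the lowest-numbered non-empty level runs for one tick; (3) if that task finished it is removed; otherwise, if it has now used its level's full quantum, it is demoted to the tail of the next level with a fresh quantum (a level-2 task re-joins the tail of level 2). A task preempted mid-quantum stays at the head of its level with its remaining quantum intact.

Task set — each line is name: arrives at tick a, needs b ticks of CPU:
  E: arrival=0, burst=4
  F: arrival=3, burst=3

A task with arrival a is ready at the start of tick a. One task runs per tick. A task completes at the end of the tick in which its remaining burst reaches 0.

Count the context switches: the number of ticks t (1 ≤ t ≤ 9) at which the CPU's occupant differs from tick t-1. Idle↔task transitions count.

t=0: L0/L1/L2 = E/-/- → run E
t=1: L0/L1/L2 = E/-/- → run E
t=2: L0/L1/L2 = -/E/- → run E
t=3: L0/L1/L2 = F/E/- → run F
t=4: L0/L1/L2 = F/E/- → run F
t=5: L0/L1/L2 = -/EF/- → run E
t=6: L0/L1/L2 = -/F/- → run F
t=7: (idle)
t=8: (idle)
t=9: (idle)

context switches = 4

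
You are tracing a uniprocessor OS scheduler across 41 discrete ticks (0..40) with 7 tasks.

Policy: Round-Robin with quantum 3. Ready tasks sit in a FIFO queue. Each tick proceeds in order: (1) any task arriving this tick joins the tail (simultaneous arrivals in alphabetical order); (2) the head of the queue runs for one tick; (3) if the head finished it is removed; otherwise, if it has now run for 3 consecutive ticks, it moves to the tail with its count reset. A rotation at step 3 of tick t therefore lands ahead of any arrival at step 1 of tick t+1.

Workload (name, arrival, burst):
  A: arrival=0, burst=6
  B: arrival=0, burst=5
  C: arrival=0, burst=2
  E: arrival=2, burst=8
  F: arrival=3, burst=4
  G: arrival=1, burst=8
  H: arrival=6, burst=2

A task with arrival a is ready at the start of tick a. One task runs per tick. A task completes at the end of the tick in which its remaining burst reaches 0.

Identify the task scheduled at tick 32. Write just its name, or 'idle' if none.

t=0: queue=[A,B,C] q_used=0 → run A
t=1: queue=[A,B,C,G] q_used=1 → run A
t=2: queue=[A,B,C,G,E] q_used=2 → run A
t=3: queue=[B,C,G,E,A,F] q_used=0 → run B
t=4: queue=[B,C,G,E,A,F] q_used=1 → run B
t=5: queue=[B,C,G,E,A,F] q_used=2 → run B
t=6: queue=[C,G,E,A,F,B,H] q_used=0 → run C
t=7: queue=[C,G,E,A,F,B,H] q_used=1 → run C
t=8: queue=[G,E,A,F,B,H] q_used=0 → run G
t=9: queue=[G,E,A,F,B,H] q_used=1 → run G
t=10: queue=[G,E,A,F,B,H] q_used=2 → run G
t=11: queue=[E,A,F,B,H,G] q_used=0 → run E
t=12: queue=[E,A,F,B,H,G] q_used=1 → run E
t=13: queue=[E,A,F,B,H,G] q_used=2 → run E
t=14: queue=[A,F,B,H,G,E] q_used=0 → run A
t=15: queue=[A,F,B,H,G,E] q_used=1 → run A
t=16: queue=[A,F,B,H,G,E] q_used=2 → run A
t=17: queue=[F,B,H,G,E] q_used=0 → run F
t=18: queue=[F,B,H,G,E] q_used=1 → run F
t=19: queue=[F,B,H,G,E] q_used=2 → run F
t=20: queue=[B,H,G,E,F] q_used=0 → run B
t=21: queue=[B,H,G,E,F] q_used=1 → run B
t=22: queue=[H,G,E,F] q_used=0 → run H
t=23: queue=[H,G,E,F] q_used=1 → run H
t=24: queue=[G,E,F] q_used=0 → run G
t=25: queue=[G,E,F] q_used=1 → run G
t=26: queue=[G,E,F] q_used=2 → run G
t=27: queue=[E,F,G] q_used=0 → run E
t=28: queue=[E,F,G] q_used=1 → run E
t=29: queue=[E,F,G] q_used=2 → run E
t=30: queue=[F,G,E] q_used=0 → run F
t=31: queue=[G,E] q_used=0 → run G
t=32: queue=[G,E] q_used=1 → run G
t=33: queue=[E] q_used=0 → run E
t=34: queue=[E] q_used=1 → run E
t=35: (idle)
t=36: (idle)
t=37: (idle)
t=38: (idle)
t=39: (idle)
t=40: (idle)

running at tick 32 = G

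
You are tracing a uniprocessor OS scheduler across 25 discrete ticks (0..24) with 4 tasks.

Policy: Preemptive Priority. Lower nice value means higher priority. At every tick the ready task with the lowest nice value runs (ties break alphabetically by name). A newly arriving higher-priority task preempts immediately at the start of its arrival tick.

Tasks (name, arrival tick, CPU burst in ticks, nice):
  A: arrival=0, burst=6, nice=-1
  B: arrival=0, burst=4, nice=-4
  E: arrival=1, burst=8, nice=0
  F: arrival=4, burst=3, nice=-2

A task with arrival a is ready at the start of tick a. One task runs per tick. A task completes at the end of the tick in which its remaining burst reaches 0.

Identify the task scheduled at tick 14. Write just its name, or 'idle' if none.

t=0: ready={A,B} → run B
t=1: ready={A,B,E} → run B
t=2: ready={A,B,E} → run B
t=3: ready={A,B,E} → run B
t=4: ready={A,E,F} → run F
t=5: ready={A,E,F} → run F
t=6: ready={A,E,F} → run F
t=7: ready={A,E} → run A
t=8: ready={A,E} → run A
t=9: ready={A,E} → run A
t=10: ready={A,E} → run A
t=11: ready={A,E} → run A
t=12: ready={A,E} → run A
t=13: ready={E} → run E
t=14: ready={E} → run E
t=15: ready={E} → run E
t=16: ready={E} → run E
t=17: ready={E} → run E
t=18: ready={E} → run E
t=19: ready={E} → run E
t=20: ready={E} → run E
t=21: (idle)
t=22: (idle)
t=23: (idle)
t=24: (idle)

running at tick 14 = E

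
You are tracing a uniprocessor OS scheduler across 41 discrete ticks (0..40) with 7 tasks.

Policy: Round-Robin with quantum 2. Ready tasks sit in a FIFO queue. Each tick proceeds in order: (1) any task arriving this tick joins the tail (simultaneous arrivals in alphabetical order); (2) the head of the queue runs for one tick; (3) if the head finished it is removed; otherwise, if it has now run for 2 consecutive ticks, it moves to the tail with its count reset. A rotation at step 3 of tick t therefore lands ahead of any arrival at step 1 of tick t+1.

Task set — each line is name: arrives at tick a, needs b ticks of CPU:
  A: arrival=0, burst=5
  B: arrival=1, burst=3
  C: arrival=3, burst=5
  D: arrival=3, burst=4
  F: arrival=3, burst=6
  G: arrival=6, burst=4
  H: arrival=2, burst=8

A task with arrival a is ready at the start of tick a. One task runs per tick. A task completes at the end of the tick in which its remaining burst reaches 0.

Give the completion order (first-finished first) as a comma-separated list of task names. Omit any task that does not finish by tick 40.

t=0: queue=[A] q_used=0 → run A
t=1: queue=[A,B] q_used=1 → run A
t=2: queue=[B,A,H] q_used=0 → run B
t=3: queue=[B,A,H,C,D,F] q_used=1 → run B
t=4: queue=[A,H,C,D,F,B] q_used=0 → run A
t=5: queue=[A,H,C,D,F,B] q_used=1 → run A
t=6: queue=[H,C,D,F,B,A,G] q_used=0 → run H
t=7: queue=[H,C,D,F,B,A,G] q_used=1 → run H
t=8: queue=[C,D,F,B,A,G,H] q_used=0 → run C
t=9: queue=[C,D,F,B,A,G,H] q_used=1 → run C
t=10: queue=[D,F,B,A,G,H,C] q_used=0 → run D
t=11: queue=[D,F,B,A,G,H,C] q_used=1 → run D
t=12: queue=[F,B,A,G,H,C,D] q_used=0 → run F
t=13: queue=[F,B,A,G,H,C,D] q_used=1 → run F
t=14: queue=[B,A,G,H,C,D,F] q_used=0 → run B
t=15: queue=[A,G,H,C,D,F] q_used=0 → run A
t=16: queue=[G,H,C,D,F] q_used=0 → run G
t=17: queue=[G,H,C,D,F] q_used=1 → run G
t=18: queue=[H,C,D,F,G] q_used=0 → run H
t=19: queue=[H,C,D,F,G] q_used=1 → run H
t=20: queue=[C,D,F,G,H] q_used=0 → run C
t=21: queue=[C,D,F,G,H] q_used=1 → run C
t=22: queue=[D,F,G,H,C] q_used=0 → run D
t=23: queue=[D,F,G,H,C] q_used=1 → run D
t=24: queue=[F,G,H,C] q_used=0 → run F
t=25: queue=[F,G,H,C] q_used=1 → run F
t=26: queue=[G,H,C,F] q_used=0 → run G
t=27: queue=[G,H,C,F] q_used=1 → run G
t=28: queue=[H,C,F] q_used=0 → run H
t=29: queue=[H,C,F] q_used=1 → run H
t=30: queue=[C,F,H] q_used=0 → run C
t=31: queue=[F,H] q_used=0 → run F
t=32: queue=[F,H] q_used=1 → run F
t=33: queue=[H] q_used=0 → run H
t=34: queue=[H] q_used=1 → run H
t=35: (idle)
t=36: (idle)
t=37: (idle)
t=38: (idle)
t=39: (idle)
t=40: (idle)

completion order = B, A, D, G, C, F, H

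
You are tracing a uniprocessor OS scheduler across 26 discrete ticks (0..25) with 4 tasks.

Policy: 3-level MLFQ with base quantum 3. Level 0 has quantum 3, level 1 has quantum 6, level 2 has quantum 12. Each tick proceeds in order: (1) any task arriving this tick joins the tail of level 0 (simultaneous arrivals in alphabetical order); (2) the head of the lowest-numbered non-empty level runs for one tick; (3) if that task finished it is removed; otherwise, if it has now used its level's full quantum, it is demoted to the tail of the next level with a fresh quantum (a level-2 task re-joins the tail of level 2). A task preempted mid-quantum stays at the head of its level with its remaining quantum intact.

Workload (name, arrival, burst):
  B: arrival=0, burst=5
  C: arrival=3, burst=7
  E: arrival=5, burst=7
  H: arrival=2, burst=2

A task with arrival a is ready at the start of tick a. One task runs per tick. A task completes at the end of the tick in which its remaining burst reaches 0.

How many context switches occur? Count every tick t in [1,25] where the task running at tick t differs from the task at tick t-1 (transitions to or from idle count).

t=0: L0/L1/L2 = B/-/- → run B
t=1: L0/L1/L2 = B/-/- → run B
t=2: L0/L1/L2 = BH/-/- → run B
t=3: L0/L1/L2 = HC/B/- → run H
t=4: L0/L1/L2 = HC/B/- → run H
t=5: L0/L1/L2 = CE/B/- → run C
t=6: L0/L1/L2 = CE/B/- → run C
t=7: L0/L1/L2 = CE/B/- → run C
t=8: L0/L1/L2 = E/BC/- → run E
t=9: L0/L1/L2 = E/BC/- → run E
t=10: L0/L1/L2 = E/BC/- → run E
t=11: L0/L1/L2 = -/BCE/- → run B
t=12: L0/L1/L2 = -/BCE/- → run B
t=13: L0/L1/L2 = -/CE/- → run C
t=14: L0/L1/L2 = -/CE/- → run C
t=15: L0/L1/L2 = -/CE/- → run C
t=16: L0/L1/L2 = -/CE/- → run C
t=17: L0/L1/L2 = -/E/- → run E
t=18: L0/L1/L2 = -/E/- → run E
t=19: L0/L1/L2 = -/E/- → run E
t=20: L0/L1/L2 = -/E/- → run E
t=21: (idle)
t=22: (idle)
t=23: (idle)
t=24: (idle)
t=25: (idle)

context switches = 7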